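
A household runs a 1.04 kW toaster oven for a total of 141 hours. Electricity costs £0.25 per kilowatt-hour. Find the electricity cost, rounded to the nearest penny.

Energy = 1.04 kW × 141 h = 146.64 kWh
Cost = 146.64 kWh × £0.25/kWh = £36.66

£36.66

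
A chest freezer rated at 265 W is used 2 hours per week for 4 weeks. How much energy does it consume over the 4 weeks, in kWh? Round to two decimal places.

Runtime = 2 h/week × 4 weeks = 8 h
Energy = 0.265 kW × 8 h = 2.12 kWh

2.12 kWh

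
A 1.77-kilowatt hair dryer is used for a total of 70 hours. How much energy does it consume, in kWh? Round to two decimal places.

123.90 kWh

Energy = 1.77 kW × 70 h = 123.9 kWh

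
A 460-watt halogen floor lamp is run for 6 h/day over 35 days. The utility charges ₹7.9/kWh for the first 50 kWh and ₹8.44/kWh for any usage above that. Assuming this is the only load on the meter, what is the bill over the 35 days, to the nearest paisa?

₹788.30

Runtime = 6 h/day × 35 days = 210 h
Energy = 0.46 kW × 210 h = 96.6 kWh
Tier 1 (0–50 kWh): 50 × ₹7.9 = ₹395
Above 50 kWh: 46.6 × ₹8.44 = ₹393.304
Bill = ₹788.30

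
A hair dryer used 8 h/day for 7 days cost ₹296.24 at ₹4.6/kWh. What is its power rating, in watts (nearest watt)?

Energy = ₹296.24 ÷ ₹4.6/kWh = 64.4 kWh
Runtime = 8 h/day × 7 days = 56 h
Power = 64.4 kWh ÷ 56 h = 1.15 kW = 1150 W

1150 W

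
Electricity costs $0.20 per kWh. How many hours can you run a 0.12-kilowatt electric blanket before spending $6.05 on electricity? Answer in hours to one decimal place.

252.1 h

Energy available = $6.05 ÷ $0.20/kWh = 30.25 kWh
Hours = 30.25 kWh ÷ 0.12 kW = 252.1 h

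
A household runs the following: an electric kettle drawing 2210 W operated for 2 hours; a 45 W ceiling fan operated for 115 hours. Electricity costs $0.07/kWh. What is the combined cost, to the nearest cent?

electric kettle: 2.21 kW × 2 h = 4.42 kWh
ceiling fan: 0.045 kW × 115 h = 5.175 kWh
Total energy = 9.595 kWh
Cost = 9.595 × $0.07 = $0.67

$0.67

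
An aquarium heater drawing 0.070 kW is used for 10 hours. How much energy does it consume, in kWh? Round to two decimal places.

Energy = 0.07 kW × 10 h = 0.7 kWh

0.70 kWh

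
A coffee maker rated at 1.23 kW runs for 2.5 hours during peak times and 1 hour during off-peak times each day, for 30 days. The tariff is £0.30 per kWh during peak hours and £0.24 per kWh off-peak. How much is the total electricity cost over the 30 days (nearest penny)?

Peak energy = 1.23 kW × 2.5 h × 30 = 92.25 kWh
Off-peak energy = 1.23 kW × 1 h × 30 = 36.9 kWh
Cost = 92.25 × £0.30 + 36.9 × £0.24 = £27.675 + £8.856 = £36.53

£36.53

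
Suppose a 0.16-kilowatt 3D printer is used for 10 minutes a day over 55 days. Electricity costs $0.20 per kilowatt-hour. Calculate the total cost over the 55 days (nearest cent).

Runtime = 10 min × 55 = 550 min = 9.166666… h
Energy = 0.16 kW × 9.166666… h = 1.466666… kWh
Cost = 1.466666… kWh × $0.20/kWh = $0.29

$0.29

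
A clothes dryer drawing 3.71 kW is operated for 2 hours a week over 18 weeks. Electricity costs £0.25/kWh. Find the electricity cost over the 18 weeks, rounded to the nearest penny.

£33.39

Runtime = 2 h/week × 18 weeks = 36 h
Energy = 3.71 kW × 36 h = 133.56 kWh
Cost = 133.56 kWh × £0.25/kWh = £33.39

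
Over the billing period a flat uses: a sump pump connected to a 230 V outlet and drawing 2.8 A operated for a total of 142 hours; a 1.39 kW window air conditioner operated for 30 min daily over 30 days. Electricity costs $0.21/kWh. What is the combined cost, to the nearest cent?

$23.58

sump pump: Power = 2.8 A × 230 V = 644 W = 0.644 kW
sump pump: 0.644 kW × 142 h = 91.448 kWh
window air conditioner: Runtime = 30 min × 30 = 900 min = 15 h
window air conditioner: 1.39 kW × 15 h = 20.85 kWh
Total energy = 112.298 kWh
Cost = 112.298 × $0.21 = $23.58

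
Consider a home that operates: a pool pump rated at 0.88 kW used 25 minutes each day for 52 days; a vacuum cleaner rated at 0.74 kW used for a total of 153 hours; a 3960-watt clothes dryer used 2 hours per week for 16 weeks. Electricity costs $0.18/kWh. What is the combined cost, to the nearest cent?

pool pump: Runtime = 25 min × 52 = 1300 min = 21.666666… h
pool pump: 0.88 kW × 21.666666… h = 19.066666… kWh
vacuum cleaner: 0.74 kW × 153 h = 113.22 kWh
clothes dryer: Runtime = 2 h/week × 16 weeks = 32 h
clothes dryer: 3.96 kW × 32 h = 126.72 kWh
Total energy = 259.006666… kWh
Cost = 259.006666… × $0.18 = $46.62

$46.62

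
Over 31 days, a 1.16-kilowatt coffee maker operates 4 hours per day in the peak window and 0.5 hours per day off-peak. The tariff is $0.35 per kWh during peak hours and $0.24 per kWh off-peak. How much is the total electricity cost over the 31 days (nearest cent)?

$54.66

Peak energy = 1.16 kW × 4 h × 31 = 143.84 kWh
Off-peak energy = 1.16 kW × 0.5 h × 31 = 17.98 kWh
Cost = 143.84 × $0.35 + 17.98 × $0.24 = $50.344 + $4.3152 = $54.66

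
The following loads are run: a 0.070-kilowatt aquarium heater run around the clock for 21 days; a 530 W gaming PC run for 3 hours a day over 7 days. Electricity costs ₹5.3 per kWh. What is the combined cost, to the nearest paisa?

₹245.97

aquarium heater: Runtime = 24 h × 21 = 504 h
aquarium heater: 0.07 kW × 504 h = 35.28 kWh
gaming PC: Runtime = 3 h/day × 7 days = 21 h
gaming PC: 0.53 kW × 21 h = 11.13 kWh
Total energy = 46.41 kWh
Cost = 46.41 × ₹5.3 = ₹245.97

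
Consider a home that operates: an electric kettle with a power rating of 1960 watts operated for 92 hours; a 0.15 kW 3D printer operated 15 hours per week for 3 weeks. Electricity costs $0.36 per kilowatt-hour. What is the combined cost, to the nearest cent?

electric kettle: 1.96 kW × 92 h = 180.32 kWh
3D printer: Runtime = 15 h/week × 3 weeks = 45 h
3D printer: 0.15 kW × 45 h = 6.75 kWh
Total energy = 187.07 kWh
Cost = 187.07 × $0.36 = $67.35

$67.35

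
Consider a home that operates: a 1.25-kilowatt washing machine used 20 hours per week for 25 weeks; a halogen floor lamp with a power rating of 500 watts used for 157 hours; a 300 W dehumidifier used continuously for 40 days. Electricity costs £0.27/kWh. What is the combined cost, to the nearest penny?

£267.71

washing machine: Runtime = 20 h/week × 25 weeks = 500 h
washing machine: 1.25 kW × 500 h = 625 kWh
halogen floor lamp: 0.5 kW × 157 h = 78.5 kWh
dehumidifier: Runtime = 24 h × 40 = 960 h
dehumidifier: 0.3 kW × 960 h = 288 kWh
Total energy = 991.5 kWh
Cost = 991.5 × £0.27 = £267.71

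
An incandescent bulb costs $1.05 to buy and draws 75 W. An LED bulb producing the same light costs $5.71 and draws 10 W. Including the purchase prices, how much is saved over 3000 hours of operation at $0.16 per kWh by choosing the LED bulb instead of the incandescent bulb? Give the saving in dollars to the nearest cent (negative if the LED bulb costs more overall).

$26.54

incandescent bulb: $1.05 + (75/1000) kW × 3000 h × $0.16 = $1.05 + $36 = $37.05
LED bulb: $5.71 + (10/1000) kW × 3000 h × $0.16 = $5.71 + $4.8 = $10.51
Saving = $37.05 − $10.51 = $26.54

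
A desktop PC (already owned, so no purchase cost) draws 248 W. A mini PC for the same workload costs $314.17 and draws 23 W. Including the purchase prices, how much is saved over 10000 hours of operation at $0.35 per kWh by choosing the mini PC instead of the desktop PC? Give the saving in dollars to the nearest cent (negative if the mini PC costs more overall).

desktop PC: $0.00 + (248/1000) kW × 10000 h × $0.35 = $0.00 + $868 = $868
mini PC: $314.17 + (23/1000) kW × 10000 h × $0.35 = $314.17 + $80.5 = $394.67
Saving = $868 − $394.67 = $473.33

$473.33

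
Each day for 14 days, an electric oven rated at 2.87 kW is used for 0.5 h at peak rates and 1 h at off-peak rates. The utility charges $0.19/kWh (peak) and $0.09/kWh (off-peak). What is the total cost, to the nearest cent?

Peak energy = 2.87 kW × 0.5 h × 14 = 20.09 kWh
Off-peak energy = 2.87 kW × 1 h × 14 = 40.18 kWh
Cost = 20.09 × $0.19 + 40.18 × $0.09 = $3.8171 + $3.6162 = $7.43

$7.43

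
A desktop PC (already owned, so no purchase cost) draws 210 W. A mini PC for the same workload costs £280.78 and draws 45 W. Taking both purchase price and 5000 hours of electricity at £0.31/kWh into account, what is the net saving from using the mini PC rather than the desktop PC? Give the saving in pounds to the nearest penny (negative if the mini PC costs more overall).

desktop PC: £0.00 + (210/1000) kW × 5000 h × £0.31 = £0.00 + £325.5 = £325.5
mini PC: £280.78 + (45/1000) kW × 5000 h × £0.31 = £280.78 + £69.75 = £350.53
Saving = £325.5 − £350.53 = −£25.03

-£25.03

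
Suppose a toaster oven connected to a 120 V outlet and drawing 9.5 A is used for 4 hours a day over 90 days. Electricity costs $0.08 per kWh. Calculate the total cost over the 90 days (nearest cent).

$32.83

Power = 9.5 A × 120 V = 1140 W = 1.14 kW
Runtime = 4 h/day × 90 days = 360 h
Energy = 1.14 kW × 360 h = 410.4 kWh
Cost = 410.4 kWh × $0.08/kWh = $32.83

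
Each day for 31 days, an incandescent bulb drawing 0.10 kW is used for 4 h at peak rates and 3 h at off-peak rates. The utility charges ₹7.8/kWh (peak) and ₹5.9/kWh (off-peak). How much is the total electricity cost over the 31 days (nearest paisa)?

Peak energy = 0.1 kW × 4 h × 31 = 12.4 kWh
Off-peak energy = 0.1 kW × 3 h × 31 = 9.3 kWh
Cost = 12.4 × ₹7.8 + 9.3 × ₹5.9 = ₹96.72 + ₹54.87 = ₹151.59

₹151.59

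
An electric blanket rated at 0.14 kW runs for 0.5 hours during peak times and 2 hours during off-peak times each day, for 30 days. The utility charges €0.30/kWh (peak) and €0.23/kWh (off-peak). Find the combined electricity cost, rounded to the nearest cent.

€2.56

Peak energy = 0.14 kW × 0.5 h × 30 = 2.1 kWh
Off-peak energy = 0.14 kW × 2 h × 30 = 8.4 kWh
Cost = 2.1 × €0.30 + 8.4 × €0.23 = €0.63 + €1.932 = €2.56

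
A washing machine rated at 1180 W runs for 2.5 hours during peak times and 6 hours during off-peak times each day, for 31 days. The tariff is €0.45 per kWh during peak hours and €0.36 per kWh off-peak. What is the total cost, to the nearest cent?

Peak energy = 1.18 kW × 2.5 h × 31 = 91.45 kWh
Off-peak energy = 1.18 kW × 6 h × 31 = 219.48 kWh
Cost = 91.45 × €0.45 + 219.48 × €0.36 = €41.1525 + €79.0128 = €120.17

€120.17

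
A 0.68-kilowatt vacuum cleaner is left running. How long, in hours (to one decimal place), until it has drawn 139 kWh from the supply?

Hours = 139 kWh ÷ 0.68 kW = 204.4 h

204.4 h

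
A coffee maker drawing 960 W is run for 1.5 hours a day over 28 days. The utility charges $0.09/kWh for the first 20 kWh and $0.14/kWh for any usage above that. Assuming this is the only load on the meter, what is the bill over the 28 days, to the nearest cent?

Runtime = 1.5 h/day × 28 days = 42 h
Energy = 0.96 kW × 42 h = 40.32 kWh
Tier 1 (0–20 kWh): 20 × $0.09 = $1.8
Above 20 kWh: 20.32 × $0.14 = $2.8448
Bill = $4.64

$4.64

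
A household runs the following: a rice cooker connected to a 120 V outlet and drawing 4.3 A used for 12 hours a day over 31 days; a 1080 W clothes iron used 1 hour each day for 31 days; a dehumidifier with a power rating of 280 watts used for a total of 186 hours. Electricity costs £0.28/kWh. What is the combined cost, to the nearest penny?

rice cooker: Power = 4.3 A × 120 V = 516 W = 0.516 kW
rice cooker: Runtime = 12 h/day × 31 days = 372 h
rice cooker: 0.516 kW × 372 h = 191.952 kWh
clothes iron: Runtime = 1 h/day × 31 days = 31 h
clothes iron: 1.08 kW × 31 h = 33.48 kWh
dehumidifier: 0.28 kW × 186 h = 52.08 kWh
Total energy = 277.512 kWh
Cost = 277.512 × £0.28 = £77.70

£77.70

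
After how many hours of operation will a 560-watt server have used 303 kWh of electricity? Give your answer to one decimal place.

541.1 h

Hours = 303 kWh ÷ 0.56 kW = 541.1 h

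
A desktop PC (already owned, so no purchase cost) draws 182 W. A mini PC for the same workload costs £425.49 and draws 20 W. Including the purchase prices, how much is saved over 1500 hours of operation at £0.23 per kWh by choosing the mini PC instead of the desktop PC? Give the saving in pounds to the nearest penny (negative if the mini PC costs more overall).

desktop PC: £0.00 + (182/1000) kW × 1500 h × £0.23 = £0.00 + £62.79 = £62.79
mini PC: £425.49 + (20/1000) kW × 1500 h × £0.23 = £425.49 + £6.9 = £432.39
Saving = £62.79 − £432.39 = −£369.6

-£369.60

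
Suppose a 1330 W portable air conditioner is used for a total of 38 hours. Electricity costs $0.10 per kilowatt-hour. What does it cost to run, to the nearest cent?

Energy = 1.33 kW × 38 h = 50.54 kWh
Cost = 50.54 kWh × $0.10/kWh = $5.05

$5.05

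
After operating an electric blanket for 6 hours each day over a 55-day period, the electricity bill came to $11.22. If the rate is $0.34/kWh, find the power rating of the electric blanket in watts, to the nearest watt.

Energy = $11.22 ÷ $0.34/kWh = 33 kWh
Runtime = 6 h/day × 55 days = 330 h
Power = 33 kWh ÷ 330 h = 0.1 kW = 100 W

100 W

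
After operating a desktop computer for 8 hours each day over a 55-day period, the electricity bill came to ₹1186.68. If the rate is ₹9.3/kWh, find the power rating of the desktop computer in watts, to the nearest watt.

Energy = ₹1186.68 ÷ ₹9.3/kWh = 127.6 kWh
Runtime = 8 h/day × 55 days = 440 h
Power = 127.6 kWh ÷ 440 h = 0.29 kW = 290 W

290 W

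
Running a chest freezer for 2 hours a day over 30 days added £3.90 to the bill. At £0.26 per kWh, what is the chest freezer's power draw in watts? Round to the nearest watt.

Energy = £3.90 ÷ £0.26/kWh = 15 kWh
Runtime = 2 h/day × 30 days = 60 h
Power = 15 kWh ÷ 60 h = 0.25 kW = 250 W

250 W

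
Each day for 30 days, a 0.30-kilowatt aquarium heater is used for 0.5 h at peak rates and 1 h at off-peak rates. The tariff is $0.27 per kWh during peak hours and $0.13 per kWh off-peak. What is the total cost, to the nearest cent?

$2.39

Peak energy = 0.3 kW × 0.5 h × 30 = 4.5 kWh
Off-peak energy = 0.3 kW × 1 h × 30 = 9 kWh
Cost = 4.5 × $0.27 + 9 × $0.13 = $1.215 + $1.17 = $2.39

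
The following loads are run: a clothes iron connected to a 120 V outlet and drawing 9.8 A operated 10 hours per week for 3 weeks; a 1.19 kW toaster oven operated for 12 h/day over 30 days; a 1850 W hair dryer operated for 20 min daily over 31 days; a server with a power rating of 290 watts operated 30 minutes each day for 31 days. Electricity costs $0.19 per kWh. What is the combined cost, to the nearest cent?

clothes iron: Power = 9.8 A × 120 V = 1176 W = 1.176 kW
clothes iron: Runtime = 10 h/week × 3 weeks = 30 h
clothes iron: 1.176 kW × 30 h = 35.28 kWh
toaster oven: Runtime = 12 h/day × 30 days = 360 h
toaster oven: 1.19 kW × 360 h = 428.4 kWh
hair dryer: Runtime = 20 min × 31 = 620 min = 10.333333… h
hair dryer: 1.85 kW × 10.333333… h = 19.116666… kWh
server: Runtime = 30 min × 31 = 930 min = 15.5 h
server: 0.29 kW × 15.5 h = 4.495 kWh
Total energy = 487.291666… kWh
Cost = 487.291666… × $0.19 = $92.59

$92.59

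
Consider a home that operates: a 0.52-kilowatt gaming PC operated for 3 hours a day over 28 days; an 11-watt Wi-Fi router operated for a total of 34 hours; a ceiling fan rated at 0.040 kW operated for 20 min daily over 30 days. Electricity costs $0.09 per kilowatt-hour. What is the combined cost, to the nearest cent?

$4.00

gaming PC: Runtime = 3 h/day × 28 days = 84 h
gaming PC: 0.52 kW × 84 h = 43.68 kWh
Wi-Fi router: 0.011 kW × 34 h = 0.374 kWh
ceiling fan: Runtime = 20 min × 30 = 600 min = 10 h
ceiling fan: 0.04 kW × 10 h = 0.4 kWh
Total energy = 44.454 kWh
Cost = 44.454 × $0.09 = $4.00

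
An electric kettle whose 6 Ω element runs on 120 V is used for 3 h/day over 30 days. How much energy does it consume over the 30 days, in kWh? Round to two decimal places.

216.00 kWh

Power = V²/R = 120²/6 = 2400 W = 2.4 kW
Runtime = 3 h/day × 30 days = 90 h
Energy = 2.4 kW × 90 h = 216 kWh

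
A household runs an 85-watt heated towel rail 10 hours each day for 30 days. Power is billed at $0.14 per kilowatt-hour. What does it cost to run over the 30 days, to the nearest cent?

$3.57

Runtime = 10 h/day × 30 days = 300 h
Energy = 0.085 kW × 300 h = 25.5 kWh
Cost = 25.5 kWh × $0.14/kWh = $3.57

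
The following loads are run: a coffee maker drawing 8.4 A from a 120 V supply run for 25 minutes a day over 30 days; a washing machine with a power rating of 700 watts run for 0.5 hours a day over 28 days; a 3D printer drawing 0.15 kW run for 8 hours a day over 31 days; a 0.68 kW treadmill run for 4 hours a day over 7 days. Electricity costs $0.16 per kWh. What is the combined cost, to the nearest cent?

coffee maker: Power = 8.4 A × 120 V = 1008 W = 1.008 kW
coffee maker: Runtime = 25 min × 30 = 750 min = 12.5 h
coffee maker: 1.008 kW × 12.5 h = 12.6 kWh
washing machine: Runtime = 0.5 h/day × 28 days = 14 h
washing machine: 0.7 kW × 14 h = 9.8 kWh
3D printer: Runtime = 8 h/day × 31 days = 248 h
3D printer: 0.15 kW × 248 h = 37.2 kWh
treadmill: Runtime = 4 h/day × 7 days = 28 h
treadmill: 0.68 kW × 28 h = 19.04 kWh
Total energy = 78.64 kWh
Cost = 78.64 × $0.16 = $12.58

$12.58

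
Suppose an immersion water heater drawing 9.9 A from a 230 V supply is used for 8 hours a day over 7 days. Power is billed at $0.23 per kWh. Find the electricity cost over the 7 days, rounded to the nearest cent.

Power = 9.9 A × 230 V = 2277 W = 2.277 kW
Runtime = 8 h/day × 7 days = 56 h
Energy = 2.277 kW × 56 h = 127.512 kWh
Cost = 127.512 kWh × $0.23/kWh = $29.33

$29.33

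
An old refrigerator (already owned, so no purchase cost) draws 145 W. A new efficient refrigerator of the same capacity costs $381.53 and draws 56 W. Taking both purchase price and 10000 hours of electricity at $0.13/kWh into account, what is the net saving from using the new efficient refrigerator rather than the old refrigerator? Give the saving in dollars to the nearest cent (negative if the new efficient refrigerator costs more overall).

-$265.83

old refrigerator: $0.00 + (145/1000) kW × 10000 h × $0.13 = $0.00 + $188.5 = $188.5
new efficient refrigerator: $381.53 + (56/1000) kW × 10000 h × $0.13 = $381.53 + $72.8 = $454.33
Saving = $188.5 − $454.33 = −$265.83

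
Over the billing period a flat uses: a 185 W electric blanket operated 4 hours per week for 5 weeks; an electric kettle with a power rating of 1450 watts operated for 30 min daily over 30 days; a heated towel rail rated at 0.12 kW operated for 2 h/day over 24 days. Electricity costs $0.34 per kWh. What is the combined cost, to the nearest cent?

electric blanket: Runtime = 4 h/week × 5 weeks = 20 h
electric blanket: 0.185 kW × 20 h = 3.7 kWh
electric kettle: Runtime = 30 min × 30 = 900 min = 15 h
electric kettle: 1.45 kW × 15 h = 21.75 kWh
heated towel rail: Runtime = 2 h/day × 24 days = 48 h
heated towel rail: 0.12 kW × 48 h = 5.76 kWh
Total energy = 31.21 kWh
Cost = 31.21 × $0.34 = $10.61

$10.61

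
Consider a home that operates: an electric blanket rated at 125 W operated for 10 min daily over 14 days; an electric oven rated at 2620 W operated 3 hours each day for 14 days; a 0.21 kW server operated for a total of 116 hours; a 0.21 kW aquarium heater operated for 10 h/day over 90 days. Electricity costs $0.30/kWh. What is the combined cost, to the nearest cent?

electric blanket: Runtime = 10 min × 14 = 140 min = 2.333333… h
electric blanket: 0.125 kW × 2.333333… h = 0.291666… kWh
electric oven: Runtime = 3 h/day × 14 days = 42 h
electric oven: 2.62 kW × 42 h = 110.04 kWh
server: 0.21 kW × 116 h = 24.36 kWh
aquarium heater: Runtime = 10 h/day × 90 days = 900 h
aquarium heater: 0.21 kW × 900 h = 189 kWh
Total energy = 323.691666… kWh
Cost = 323.691666… × $0.30 = $97.11

$97.11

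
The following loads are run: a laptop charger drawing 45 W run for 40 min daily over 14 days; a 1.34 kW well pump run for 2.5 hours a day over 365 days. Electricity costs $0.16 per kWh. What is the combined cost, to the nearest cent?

laptop charger: Runtime = 40 min × 14 = 560 min = 9.333333… h
laptop charger: 0.045 kW × 9.333333… h = 0.42 kWh
well pump: Runtime = 2.5 h/day × 365 days = 912.5 h
well pump: 1.34 kW × 912.5 h = 1222.75 kWh
Total energy = 1223.17 kWh
Cost = 1223.17 × $0.16 = $195.71

$195.71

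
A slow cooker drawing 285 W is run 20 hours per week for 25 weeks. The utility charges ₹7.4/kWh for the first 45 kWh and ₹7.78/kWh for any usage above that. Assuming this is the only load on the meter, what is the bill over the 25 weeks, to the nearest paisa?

Runtime = 20 h/week × 25 weeks = 500 h
Energy = 0.285 kW × 500 h = 142.5 kWh
Tier 1 (0–45 kWh): 45 × ₹7.4 = ₹333
Above 45 kWh: 97.5 × ₹7.78 = ₹758.55
Bill = ₹1091.55

₹1091.55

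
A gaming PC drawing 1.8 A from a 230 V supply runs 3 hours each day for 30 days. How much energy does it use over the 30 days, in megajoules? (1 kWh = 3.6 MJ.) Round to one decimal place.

134.1 MJ

Power = 1.8 A × 230 V = 414 W = 0.414 kW
Runtime = 3 h/day × 30 days = 90 h
Energy = 0.414 kW × 90 h = 37.26 kWh
= 37.26 × 3.6 MJ = 134.1 MJ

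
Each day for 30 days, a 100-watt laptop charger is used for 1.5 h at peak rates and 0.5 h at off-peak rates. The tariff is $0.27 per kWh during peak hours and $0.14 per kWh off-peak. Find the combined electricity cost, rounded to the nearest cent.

$1.43

Peak energy = 0.1 kW × 1.5 h × 30 = 4.5 kWh
Off-peak energy = 0.1 kW × 0.5 h × 30 = 1.5 kWh
Cost = 4.5 × $0.27 + 1.5 × $0.14 = $1.215 + $0.21 = $1.43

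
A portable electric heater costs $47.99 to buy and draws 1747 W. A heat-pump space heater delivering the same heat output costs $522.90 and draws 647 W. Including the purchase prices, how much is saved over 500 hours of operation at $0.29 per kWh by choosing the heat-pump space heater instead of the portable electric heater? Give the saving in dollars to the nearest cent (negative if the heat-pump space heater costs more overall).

-$315.41

portable electric heater: $47.99 + (1747/1000) kW × 500 h × $0.29 = $47.99 + $253.315 = $301.305
heat-pump space heater: $522.90 + (647/1000) kW × 500 h × $0.29 = $522.90 + $93.815 = $616.715
Saving = $301.305 − $616.715 = −$315.41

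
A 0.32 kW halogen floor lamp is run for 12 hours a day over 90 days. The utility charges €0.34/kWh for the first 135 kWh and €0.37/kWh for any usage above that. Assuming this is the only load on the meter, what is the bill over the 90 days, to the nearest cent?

Runtime = 12 h/day × 90 days = 1080 h
Energy = 0.32 kW × 1080 h = 345.6 kWh
Tier 1 (0–135 kWh): 135 × €0.34 = €45.9
Above 135 kWh: 210.6 × €0.37 = €77.922
Bill = €123.82

€123.82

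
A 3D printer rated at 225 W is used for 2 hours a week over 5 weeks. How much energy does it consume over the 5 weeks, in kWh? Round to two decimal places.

2.25 kWh

Runtime = 2 h/week × 5 weeks = 10 h
Energy = 0.225 kW × 10 h = 2.25 kWh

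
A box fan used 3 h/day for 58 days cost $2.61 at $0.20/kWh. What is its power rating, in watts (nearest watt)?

75 W

Energy = $2.61 ÷ $0.20/kWh = 13.05 kWh
Runtime = 3 h/day × 58 days = 174 h
Power = 13.05 kWh ÷ 174 h = 0.075 kW = 75 W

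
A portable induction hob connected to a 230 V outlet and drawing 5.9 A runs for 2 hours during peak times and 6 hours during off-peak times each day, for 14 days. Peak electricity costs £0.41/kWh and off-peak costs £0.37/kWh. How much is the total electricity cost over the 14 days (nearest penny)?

Power = 5.9 A × 230 V = 1357 W = 1.357 kW
Peak energy = 1.357 kW × 2 h × 14 = 37.996 kWh
Off-peak energy = 1.357 kW × 6 h × 14 = 113.988 kWh
Cost = 37.996 × £0.41 + 113.988 × £0.37 = £15.57836 + £42.17556 = £57.75

£57.75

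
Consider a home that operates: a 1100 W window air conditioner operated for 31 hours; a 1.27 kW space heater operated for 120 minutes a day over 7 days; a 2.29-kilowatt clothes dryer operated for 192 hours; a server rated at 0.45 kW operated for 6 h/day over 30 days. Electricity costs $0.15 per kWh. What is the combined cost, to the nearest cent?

$85.88

window air conditioner: 1.1 kW × 31 h = 34.1 kWh
space heater: Runtime = 120 min × 7 = 840 min = 14 h
space heater: 1.27 kW × 14 h = 17.78 kWh
clothes dryer: 2.29 kW × 192 h = 439.68 kWh
server: Runtime = 6 h/day × 30 days = 180 h
server: 0.45 kW × 180 h = 81 kWh
Total energy = 572.56 kWh
Cost = 572.56 × $0.15 = $85.88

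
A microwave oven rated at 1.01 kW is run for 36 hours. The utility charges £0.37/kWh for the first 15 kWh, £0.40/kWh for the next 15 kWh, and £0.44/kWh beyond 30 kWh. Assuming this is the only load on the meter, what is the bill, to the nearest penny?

Energy = 1.01 kW × 36 h = 36.36 kWh
Tier 1 (0–15 kWh): 15 × £0.37 = £5.55
Tier 2 (15–30 kWh): 15 × £0.40 = £6
Above 30 kWh: 6.36 × £0.44 = £2.7984
Bill = £14.35

£14.35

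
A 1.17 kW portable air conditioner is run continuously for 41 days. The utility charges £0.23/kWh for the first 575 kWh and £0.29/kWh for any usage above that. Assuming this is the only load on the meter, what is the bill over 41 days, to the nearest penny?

Runtime = 24 h × 41 = 984 h
Energy = 1.17 kW × 984 h = 1151.28 kWh
Tier 1 (0–575 kWh): 575 × £0.23 = £132.25
Above 575 kWh: 576.28 × £0.29 = £167.1212
Bill = £299.37

£299.37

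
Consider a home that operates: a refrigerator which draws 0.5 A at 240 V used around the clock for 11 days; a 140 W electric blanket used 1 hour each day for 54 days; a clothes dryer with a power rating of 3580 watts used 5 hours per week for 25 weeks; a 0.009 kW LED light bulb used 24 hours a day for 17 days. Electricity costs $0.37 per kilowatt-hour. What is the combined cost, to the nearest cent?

refrigerator: Power = 0.5 A × 240 V = 120 W = 0.12 kW
refrigerator: Runtime = 24 h × 11 = 264 h
refrigerator: 0.12 kW × 264 h = 31.68 kWh
electric blanket: Runtime = 1 h/day × 54 days = 54 h
electric blanket: 0.14 kW × 54 h = 7.56 kWh
clothes dryer: Runtime = 5 h/week × 25 weeks = 125 h
clothes dryer: 3.58 kW × 125 h = 447.5 kWh
LED light bulb: Runtime = 24 h × 17 = 408 h
LED light bulb: 0.009 kW × 408 h = 3.672 kWh
Total energy = 490.412 kWh
Cost = 490.412 × $0.37 = $181.45

$181.45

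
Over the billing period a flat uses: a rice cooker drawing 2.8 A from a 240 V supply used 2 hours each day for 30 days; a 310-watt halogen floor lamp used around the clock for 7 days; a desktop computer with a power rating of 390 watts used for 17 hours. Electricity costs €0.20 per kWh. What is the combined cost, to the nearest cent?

€19.81

rice cooker: Power = 2.8 A × 240 V = 672 W = 0.672 kW
rice cooker: Runtime = 2 h/day × 30 days = 60 h
rice cooker: 0.672 kW × 60 h = 40.32 kWh
halogen floor lamp: Runtime = 24 h × 7 = 168 h
halogen floor lamp: 0.31 kW × 168 h = 52.08 kWh
desktop computer: 0.39 kW × 17 h = 6.63 kWh
Total energy = 99.03 kWh
Cost = 99.03 × €0.20 = €19.81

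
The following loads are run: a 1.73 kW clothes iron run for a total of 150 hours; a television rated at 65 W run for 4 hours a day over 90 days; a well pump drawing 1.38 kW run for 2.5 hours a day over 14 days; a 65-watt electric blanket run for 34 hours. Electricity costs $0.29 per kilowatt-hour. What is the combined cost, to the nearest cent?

$96.69

clothes iron: 1.73 kW × 150 h = 259.5 kWh
television: Runtime = 4 h/day × 90 days = 360 h
television: 0.065 kW × 360 h = 23.4 kWh
well pump: Runtime = 2.5 h/day × 14 days = 35 h
well pump: 1.38 kW × 35 h = 48.3 kWh
electric blanket: 0.065 kW × 34 h = 2.21 kWh
Total energy = 333.41 kWh
Cost = 333.41 × $0.29 = $96.69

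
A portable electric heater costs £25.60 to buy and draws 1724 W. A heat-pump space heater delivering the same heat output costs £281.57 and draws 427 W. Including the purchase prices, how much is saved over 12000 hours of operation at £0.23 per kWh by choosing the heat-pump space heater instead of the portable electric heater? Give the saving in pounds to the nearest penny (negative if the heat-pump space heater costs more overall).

£3323.75

portable electric heater: £25.60 + (1724/1000) kW × 12000 h × £0.23 = £25.60 + £4758.24 = £4783.84
heat-pump space heater: £281.57 + (427/1000) kW × 12000 h × £0.23 = £281.57 + £1178.52 = £1460.09
Saving = £4783.84 − £1460.09 = £3323.75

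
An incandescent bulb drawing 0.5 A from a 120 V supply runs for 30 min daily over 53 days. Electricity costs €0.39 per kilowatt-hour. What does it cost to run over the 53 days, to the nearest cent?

€0.62

Power = 0.5 A × 120 V = 60 W = 0.06 kW
Runtime = 30 min × 53 = 1590 min = 26.5 h
Energy = 0.06 kW × 26.5 h = 1.59 kWh
Cost = 1.59 kWh × €0.39/kWh = €0.62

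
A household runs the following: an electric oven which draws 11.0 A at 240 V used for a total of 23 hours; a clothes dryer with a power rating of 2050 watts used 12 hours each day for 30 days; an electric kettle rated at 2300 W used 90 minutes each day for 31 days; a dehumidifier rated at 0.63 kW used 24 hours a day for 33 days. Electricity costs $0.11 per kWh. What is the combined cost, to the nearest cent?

electric oven: Power = 11.0 A × 240 V = 2640 W = 2.64 kW
electric oven: 2.64 kW × 23 h = 60.72 kWh
clothes dryer: Runtime = 12 h/day × 30 days = 360 h
clothes dryer: 2.05 kW × 360 h = 738 kWh
electric kettle: Runtime = 90 min × 31 = 2790 min = 46.5 h
electric kettle: 2.3 kW × 46.5 h = 106.95 kWh
dehumidifier: Runtime = 24 h × 33 = 792 h
dehumidifier: 0.63 kW × 792 h = 498.96 kWh
Total energy = 1404.63 kWh
Cost = 1404.63 × $0.11 = $154.51

$154.51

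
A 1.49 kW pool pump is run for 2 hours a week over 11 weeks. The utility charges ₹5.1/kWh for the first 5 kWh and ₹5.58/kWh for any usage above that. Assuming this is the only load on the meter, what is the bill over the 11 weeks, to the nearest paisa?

₹180.51

Runtime = 2 h/week × 11 weeks = 22 h
Energy = 1.49 kW × 22 h = 32.78 kWh
Tier 1 (0–5 kWh): 5 × ₹5.1 = ₹25.5
Above 5 kWh: 27.78 × ₹5.58 = ₹155.0124
Bill = ₹180.51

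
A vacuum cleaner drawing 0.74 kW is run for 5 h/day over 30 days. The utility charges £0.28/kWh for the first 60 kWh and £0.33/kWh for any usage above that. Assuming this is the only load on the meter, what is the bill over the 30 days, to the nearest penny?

Runtime = 5 h/day × 30 days = 150 h
Energy = 0.74 kW × 150 h = 111 kWh
Tier 1 (0–60 kWh): 60 × £0.28 = £16.8
Above 60 kWh: 51 × £0.33 = £16.83
Bill = £33.63

£33.63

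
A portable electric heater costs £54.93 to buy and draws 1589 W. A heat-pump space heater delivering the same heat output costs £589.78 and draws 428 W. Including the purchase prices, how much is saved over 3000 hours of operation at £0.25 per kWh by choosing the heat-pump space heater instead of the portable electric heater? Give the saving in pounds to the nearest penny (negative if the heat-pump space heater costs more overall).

£335.90

portable electric heater: £54.93 + (1589/1000) kW × 3000 h × £0.25 = £54.93 + £1191.75 = £1246.68
heat-pump space heater: £589.78 + (428/1000) kW × 3000 h × £0.25 = £589.78 + £321 = £910.78
Saving = £1246.68 − £910.78 = £335.9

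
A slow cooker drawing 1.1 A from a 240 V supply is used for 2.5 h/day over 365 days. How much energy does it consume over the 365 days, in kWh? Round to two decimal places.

240.90 kWh

Power = 1.1 A × 240 V = 264 W = 0.264 kW
Runtime = 2.5 h/day × 365 days = 912.5 h
Energy = 0.264 kW × 912.5 h = 240.9 kWh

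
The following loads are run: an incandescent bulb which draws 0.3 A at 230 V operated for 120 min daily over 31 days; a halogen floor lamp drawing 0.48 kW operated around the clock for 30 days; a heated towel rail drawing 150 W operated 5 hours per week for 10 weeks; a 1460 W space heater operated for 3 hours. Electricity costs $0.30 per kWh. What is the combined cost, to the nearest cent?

$108.53

incandescent bulb: Power = 0.3 A × 230 V = 69 W = 0.069 kW
incandescent bulb: Runtime = 120 min × 31 = 3720 min = 62 h
incandescent bulb: 0.069 kW × 62 h = 4.278 kWh
halogen floor lamp: Runtime = 24 h × 30 = 720 h
halogen floor lamp: 0.48 kW × 720 h = 345.6 kWh
heated towel rail: Runtime = 5 h/week × 10 weeks = 50 h
heated towel rail: 0.15 kW × 50 h = 7.5 kWh
space heater: 1.46 kW × 3 h = 4.38 kWh
Total energy = 361.758 kWh
Cost = 361.758 × $0.30 = $108.53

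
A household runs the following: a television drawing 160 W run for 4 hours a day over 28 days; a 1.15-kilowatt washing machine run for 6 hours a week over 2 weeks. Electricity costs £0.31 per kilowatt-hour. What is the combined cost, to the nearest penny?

television: Runtime = 4 h/day × 28 days = 112 h
television: 0.16 kW × 112 h = 17.92 kWh
washing machine: Runtime = 6 h/week × 2 weeks = 12 h
washing machine: 1.15 kW × 12 h = 13.8 kWh
Total energy = 31.72 kWh
Cost = 31.72 × £0.31 = £9.83

£9.83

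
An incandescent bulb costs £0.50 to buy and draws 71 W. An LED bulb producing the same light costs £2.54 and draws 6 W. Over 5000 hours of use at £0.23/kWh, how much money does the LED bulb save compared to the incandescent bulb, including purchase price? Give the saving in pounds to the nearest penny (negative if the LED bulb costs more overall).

incandescent bulb: £0.50 + (71/1000) kW × 5000 h × £0.23 = £0.50 + £81.65 = £82.15
LED bulb: £2.54 + (6/1000) kW × 5000 h × £0.23 = £2.54 + £6.9 = £9.44
Saving = £82.15 − £9.44 = £72.71

£72.71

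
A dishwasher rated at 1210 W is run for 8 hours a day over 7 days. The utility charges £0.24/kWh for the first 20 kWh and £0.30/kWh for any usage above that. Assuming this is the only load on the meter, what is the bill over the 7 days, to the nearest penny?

Runtime = 8 h/day × 7 days = 56 h
Energy = 1.21 kW × 56 h = 67.76 kWh
Tier 1 (0–20 kWh): 20 × £0.24 = £4.8
Above 20 kWh: 47.76 × £0.30 = £14.328
Bill = £19.13

£19.13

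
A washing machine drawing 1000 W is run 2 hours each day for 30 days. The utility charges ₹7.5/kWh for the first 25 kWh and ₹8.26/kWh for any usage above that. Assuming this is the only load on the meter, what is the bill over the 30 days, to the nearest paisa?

₹476.60

Runtime = 2 h/day × 30 days = 60 h
Energy = 1 kW × 60 h = 60 kWh
Tier 1 (0–25 kWh): 25 × ₹7.5 = ₹187.5
Above 25 kWh: 35 × ₹8.26 = ₹289.1
Bill = ₹476.60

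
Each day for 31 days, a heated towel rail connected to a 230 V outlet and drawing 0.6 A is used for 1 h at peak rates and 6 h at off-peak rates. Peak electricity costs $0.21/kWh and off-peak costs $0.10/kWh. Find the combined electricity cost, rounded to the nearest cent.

Power = 0.6 A × 230 V = 138 W = 0.138 kW
Peak energy = 0.138 kW × 1 h × 31 = 4.278 kWh
Off-peak energy = 0.138 kW × 6 h × 31 = 25.668 kWh
Cost = 4.278 × $0.21 + 25.668 × $0.10 = $0.89838 + $2.5668 = $3.47

$3.47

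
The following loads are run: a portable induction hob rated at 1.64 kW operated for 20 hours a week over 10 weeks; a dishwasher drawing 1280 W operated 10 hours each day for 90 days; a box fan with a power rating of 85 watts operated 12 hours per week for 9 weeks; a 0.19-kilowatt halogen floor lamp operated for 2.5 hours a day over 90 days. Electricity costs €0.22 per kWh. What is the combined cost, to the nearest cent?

portable induction hob: Runtime = 20 h/week × 10 weeks = 200 h
portable induction hob: 1.64 kW × 200 h = 328 kWh
dishwasher: Runtime = 10 h/day × 90 days = 900 h
dishwasher: 1.28 kW × 900 h = 1152 kWh
box fan: Runtime = 12 h/week × 9 weeks = 108 h
box fan: 0.085 kW × 108 h = 9.18 kWh
halogen floor lamp: Runtime = 2.5 h/day × 90 days = 225 h
halogen floor lamp: 0.19 kW × 225 h = 42.75 kWh
Total energy = 1531.93 kWh
Cost = 1531.93 × €0.22 = €337.02

€337.02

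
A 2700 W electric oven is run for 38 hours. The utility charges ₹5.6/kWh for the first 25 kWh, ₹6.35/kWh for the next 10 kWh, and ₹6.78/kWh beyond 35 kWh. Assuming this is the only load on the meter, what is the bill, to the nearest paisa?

₹661.83

Energy = 2.7 kW × 38 h = 102.6 kWh
Tier 1 (0–25 kWh): 25 × ₹5.6 = ₹140
Tier 2 (25–35 kWh): 10 × ₹6.35 = ₹63.5
Above 35 kWh: 67.6 × ₹6.78 = ₹458.328
Bill = ₹661.83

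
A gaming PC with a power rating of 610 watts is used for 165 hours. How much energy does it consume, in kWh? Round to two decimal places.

100.65 kWh

Energy = 0.61 kW × 165 h = 100.65 kWh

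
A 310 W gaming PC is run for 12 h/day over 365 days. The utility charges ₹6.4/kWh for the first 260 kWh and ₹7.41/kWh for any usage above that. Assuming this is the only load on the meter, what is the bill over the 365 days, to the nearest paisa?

Runtime = 12 h/day × 365 days = 4380 h
Energy = 0.31 kW × 4380 h = 1357.8 kWh
Tier 1 (0–260 kWh): 260 × ₹6.4 = ₹1664
Above 260 kWh: 1097.8 × ₹7.41 = ₹8134.698
Bill = ₹9798.70

₹9798.70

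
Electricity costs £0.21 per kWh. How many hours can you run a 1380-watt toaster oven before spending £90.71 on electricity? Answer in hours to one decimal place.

313.0 h

Energy available = £90.71 ÷ £0.21/kWh = 431.9524 kWh
Hours = 431.9524 kWh ÷ 1.38 kW = 313.0 h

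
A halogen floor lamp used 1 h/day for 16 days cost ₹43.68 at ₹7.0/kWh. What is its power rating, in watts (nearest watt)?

390 W

Energy = ₹43.68 ÷ ₹7.0/kWh = 6.24 kWh
Runtime = 1 h/day × 16 days = 16 h
Power = 6.24 kWh ÷ 16 h = 0.39 kW = 390 W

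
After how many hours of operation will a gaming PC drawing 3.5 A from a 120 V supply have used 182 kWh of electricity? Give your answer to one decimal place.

Power = 3.5 A × 120 V = 420 W = 0.42 kW
Hours = 182 kWh ÷ 0.42 kW = 433.3 h

433.3 h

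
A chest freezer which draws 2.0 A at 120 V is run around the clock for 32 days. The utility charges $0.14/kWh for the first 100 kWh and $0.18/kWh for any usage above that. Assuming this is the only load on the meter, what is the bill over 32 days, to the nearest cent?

$29.18

Power = 2.0 A × 120 V = 240 W = 0.24 kW
Runtime = 24 h × 32 = 768 h
Energy = 0.24 kW × 768 h = 184.32 kWh
Tier 1 (0–100 kWh): 100 × $0.14 = $14
Above 100 kWh: 84.32 × $0.18 = $15.1776
Bill = $29.18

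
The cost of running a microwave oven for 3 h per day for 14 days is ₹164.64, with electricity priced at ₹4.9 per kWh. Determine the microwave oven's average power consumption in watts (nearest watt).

Energy = ₹164.64 ÷ ₹4.9/kWh = 33.6 kWh
Runtime = 3 h/day × 14 days = 42 h
Power = 33.6 kWh ÷ 42 h = 0.8 kW = 800 W

800 W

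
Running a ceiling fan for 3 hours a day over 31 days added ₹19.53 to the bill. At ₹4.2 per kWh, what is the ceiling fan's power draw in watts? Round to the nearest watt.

Energy = ₹19.53 ÷ ₹4.2/kWh = 4.65 kWh
Runtime = 3 h/day × 31 days = 93 h
Power = 4.65 kWh ÷ 93 h = 0.05 kW = 50 W

50 W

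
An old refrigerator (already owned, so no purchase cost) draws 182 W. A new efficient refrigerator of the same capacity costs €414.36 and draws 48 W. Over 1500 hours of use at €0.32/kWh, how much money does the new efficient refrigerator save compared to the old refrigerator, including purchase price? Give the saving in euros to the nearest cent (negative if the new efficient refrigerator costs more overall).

old refrigerator: €0.00 + (182/1000) kW × 1500 h × €0.32 = €0.00 + €87.36 = €87.36
new efficient refrigerator: €414.36 + (48/1000) kW × 1500 h × €0.32 = €414.36 + €23.04 = €437.4
Saving = €87.36 − €437.4 = −€350.04

-€350.04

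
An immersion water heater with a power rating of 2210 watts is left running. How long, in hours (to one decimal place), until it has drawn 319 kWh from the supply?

Hours = 319 kWh ÷ 2.21 kW = 144.3 h

144.3 h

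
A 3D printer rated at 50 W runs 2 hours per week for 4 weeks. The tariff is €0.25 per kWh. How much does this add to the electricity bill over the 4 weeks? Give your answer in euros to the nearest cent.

Runtime = 2 h/week × 4 weeks = 8 h
Energy = 0.05 kW × 8 h = 0.4 kWh
Cost = 0.4 kWh × €0.25/kWh = €0.10

€0.10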